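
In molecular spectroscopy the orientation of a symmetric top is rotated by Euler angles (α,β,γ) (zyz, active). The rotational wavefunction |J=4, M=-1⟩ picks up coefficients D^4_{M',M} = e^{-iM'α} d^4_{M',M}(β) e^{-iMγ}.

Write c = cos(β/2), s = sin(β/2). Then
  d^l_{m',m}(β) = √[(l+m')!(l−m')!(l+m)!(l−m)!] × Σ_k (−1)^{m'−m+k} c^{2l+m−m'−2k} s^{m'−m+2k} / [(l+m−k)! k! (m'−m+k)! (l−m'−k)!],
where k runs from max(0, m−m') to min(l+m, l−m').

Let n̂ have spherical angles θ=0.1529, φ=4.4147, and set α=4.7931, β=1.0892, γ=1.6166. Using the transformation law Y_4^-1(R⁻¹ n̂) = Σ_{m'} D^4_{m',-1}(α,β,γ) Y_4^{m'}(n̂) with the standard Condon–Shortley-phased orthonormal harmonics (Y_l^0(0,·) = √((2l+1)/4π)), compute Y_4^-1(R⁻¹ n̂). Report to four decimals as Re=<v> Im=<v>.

Re=0.0033 Im=0.1387

Need the full column D^4_{m',-1} for m'=−4..4 at α=4.7931, β=1.0892, γ=1.6166.
cos(β/2)=0.855335, sin(β/2)=0.518076
d^4_{-4,-1}: single k=3 term ⇒ +0.476381;  D = -0.171666+0.444376i
d^4_{-3,-1}: k∈[2..3] ⇒ +0.834206 -0.510079 = +0.324128;  D = -0.310784-0.092044i
d^4_{-2,-1}: k∈[1..3] ⇒ +0.736177 -1.350414 +0.330286 = -0.283951;  D = -0.058422+0.277876i
d^4_{-1,-1}: k∈[0..3] ⇒ +0.286476 -1.576502 +1.156749 -0.141460 = -0.274736;  D = -0.272540-0.034665i
d^4_{0,-1}: k∈[0..3] ⇒ -0.775998 +1.708153 -0.626674 +0.038318 = +0.343799;  D = -0.015742+0.343439i
d^4_{1,-1}: k∈[0..3] ⇒ +1.051001 -1.156749 +0.212190 -0.005190 = +0.101252;  D = -0.101190+0.003534i
d^4_{2,-1}: k∈[0..2] ⇒ -0.900276 +0.495429 -0.036352 = -0.441198;  D = +0.050897+0.438253i
d^4_{3,-1}: k∈[0..1] ⇒ +0.510079 -0.112280 = +0.397798;  D = +0.390156-0.077599i
d^4_{4,-1}: single k=0 term ⇒ -0.174771;  D = -0.047802-0.168107i
Y_4^{m'}(θ=0.1529,φ=4.4147) and Σ D·Y over m':
  (-0.1717+0.4444i)·(+0.0001+0.0002i)  (-0.3108-0.0920i)·(+0.0034-0.0027i)  (-0.0584+0.2779i)·(-0.0375-0.0254i)  (-0.2725-0.0347i)·(-0.0802+0.2613i)  (-0.0157+0.3434i)·(+0.7501+0.0000i)  (-0.1012+0.0035i)·(+0.0802+0.2613i)  (+0.0509+0.4383i)·(-0.0375+0.0254i)  (+0.3902-0.0776i)·(-0.0034-0.0027i)  (-0.0478-0.1681i)·(+0.0001-0.0002i)
Y_4^-1(R⁻¹ n̂) = +0.003262+0.138688i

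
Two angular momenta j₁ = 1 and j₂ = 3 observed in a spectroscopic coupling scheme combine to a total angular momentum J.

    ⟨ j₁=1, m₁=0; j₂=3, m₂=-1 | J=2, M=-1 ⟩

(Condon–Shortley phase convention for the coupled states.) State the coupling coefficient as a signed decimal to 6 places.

j₁+j₂−J=2  J+j₁−j₂=0  J−j₁+j₂=4  j₁+j₂+J+1=7
(j₁±m₁, j₂±m₂, J±M) = (1,1,2,4,1,3)
P² = 96/7
sum k=1..1:
  [1] −1/6 = -1/6
S = -1/6
C² = P²·S² = 8/21 ; C = -0.617213

-0.617213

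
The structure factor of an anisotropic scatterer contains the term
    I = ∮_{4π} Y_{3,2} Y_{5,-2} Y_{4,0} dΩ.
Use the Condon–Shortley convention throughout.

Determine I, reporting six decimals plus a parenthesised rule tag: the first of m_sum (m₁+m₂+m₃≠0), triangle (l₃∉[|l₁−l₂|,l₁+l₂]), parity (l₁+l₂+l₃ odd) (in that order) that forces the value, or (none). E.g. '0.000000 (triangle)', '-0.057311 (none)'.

Rules hold: Σm=0, L=12 even, 2≤4≤8.
N = 7·11·9 = 693
Δ = 4!·2!·6!/13! = 1/180180
Racah Σ t=1..3: t=1:−1/576 t=2:+1/144 t=3:−1/576 = 1/288
⇒ 3j(3 5 4; 0 0 0)² = 20/1001, sgn +1
Racah Σ t=0..1: t=0:+1/864 t=1:−1/576 = -1/1728
⇒ 3j(3 5 4; 2 -2 0)² = 5/1287, sgn -1
4πI² = N·(3j₀)²·(3jₘ)² = 100/1859
I = -1·√(0.0537924/4π) = -0.06542675
No selection rule forces the value: the integral is nonzero (none).

-0.065427 (none)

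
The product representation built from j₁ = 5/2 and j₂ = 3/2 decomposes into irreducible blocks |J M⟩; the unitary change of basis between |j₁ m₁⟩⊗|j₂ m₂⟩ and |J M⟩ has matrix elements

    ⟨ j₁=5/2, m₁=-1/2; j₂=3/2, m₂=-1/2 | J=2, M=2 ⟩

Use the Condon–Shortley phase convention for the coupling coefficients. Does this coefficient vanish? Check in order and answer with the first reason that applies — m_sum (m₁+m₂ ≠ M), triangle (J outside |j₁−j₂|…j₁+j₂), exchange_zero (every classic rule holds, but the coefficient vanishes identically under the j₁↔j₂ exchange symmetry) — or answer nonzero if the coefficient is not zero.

m_sum

m-sum: m₁+m₂ = -1/2+(-1/2) = -1, M = 2  ✗ ⇒ coefficient is 0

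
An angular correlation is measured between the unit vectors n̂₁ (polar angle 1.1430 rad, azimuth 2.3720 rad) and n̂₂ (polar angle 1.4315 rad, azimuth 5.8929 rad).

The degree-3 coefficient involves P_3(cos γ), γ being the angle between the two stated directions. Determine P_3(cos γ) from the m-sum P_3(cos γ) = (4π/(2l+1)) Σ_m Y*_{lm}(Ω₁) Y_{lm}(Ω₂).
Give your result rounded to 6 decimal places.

Addition theorem: P_3(cos γ) = (4π/7) Σ_m Y*_{lm}(Ω₁) Y_{lm}(Ω₂), m = −3…3:
  term(m=-3) = -0.053423+0.115607i   from Y*(Ω₁)=+0.211450+0.232517i, Y(Ω₂)=+0.157777+0.373239i
  term(m=-2) = +0.035454-0.033603i   from Y*(Ω₁)=+0.011094-0.350838i, Y(Ω₂)=+0.098877+0.097927i
  term(m=-1) = -0.011014+0.004390i   from Y*(Ω₁)=+0.029446-0.028529i, Y(Ω₂)=-0.267452-0.110027i
  term(m=+0) = +0.049832+0.000000i   from Y*(Ω₁)=-0.331223-0.000000i, Y(Ω₂)=-0.150448+0.000000i
  term(m=+1) = -0.011014-0.004390i   from Y*(Ω₁)=-0.029446-0.028529i, Y(Ω₂)=+0.267452-0.110027i
  term(m=+2) = +0.035454+0.033603i   from Y*(Ω₁)=+0.011094+0.350838i, Y(Ω₂)=+0.098877-0.097927i
  term(m=+3) = -0.053423-0.115607i   from Y*(Ω₁)=-0.211450+0.232517i, Y(Ω₂)=-0.157777+0.373239i
Total Σ_m = -0.008135+0.000000i. Multiply by 1.795196: -0.014604+0.000000i. P_3(cos γ) = -0.014604

-0.014604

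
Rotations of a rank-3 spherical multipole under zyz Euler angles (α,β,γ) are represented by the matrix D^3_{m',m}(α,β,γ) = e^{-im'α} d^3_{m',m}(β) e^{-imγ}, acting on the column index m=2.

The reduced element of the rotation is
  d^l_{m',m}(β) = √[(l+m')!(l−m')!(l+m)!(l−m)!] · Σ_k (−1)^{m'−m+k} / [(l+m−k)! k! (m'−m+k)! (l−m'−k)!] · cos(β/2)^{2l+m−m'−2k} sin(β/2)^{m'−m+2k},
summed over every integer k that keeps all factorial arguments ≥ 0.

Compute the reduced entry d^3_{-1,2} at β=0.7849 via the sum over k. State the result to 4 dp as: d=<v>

d=0.2552

d^3_{-1,2}(β=0.7849) via the finite sum:
Half-angle: c=0.923975, s=0.382453. N=√(2·24·120·1)=75.894664
Admissible k: 3..4 (factorial args all ≥0)
  k=3: (−1)^0·75.8947/(12)·0.9240^3·0.3825^3 = +0.279091
  k=4: (−1)^1·75.8947/(24)·0.9240^1·0.3825^5 = -0.023908
d^3_{-1,2}(0.7849) = +0.279091 -0.023908 = +0.255182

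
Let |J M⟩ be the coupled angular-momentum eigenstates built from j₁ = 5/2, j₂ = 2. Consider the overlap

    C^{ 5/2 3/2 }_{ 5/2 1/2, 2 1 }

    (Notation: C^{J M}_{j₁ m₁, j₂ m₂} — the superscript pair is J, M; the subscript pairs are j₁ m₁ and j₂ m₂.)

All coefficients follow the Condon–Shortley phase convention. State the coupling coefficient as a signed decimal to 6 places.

j₁+j₂−J=2  J+j₁−j₂=3  J−j₁+j₂=2  j₁+j₂+J+1=8
(j₁±m₁, j₂±m₂, J±M) = (3,2,3,1,4,1)
P² = 216/35
sum k=1..2:
  [1] −1/4 = -1/4
  [2] +1/12 = 1/12
S = -1/6
C² = P²·S² = 6/35 ; C = -0.414039

−√(6/35) = -0.414039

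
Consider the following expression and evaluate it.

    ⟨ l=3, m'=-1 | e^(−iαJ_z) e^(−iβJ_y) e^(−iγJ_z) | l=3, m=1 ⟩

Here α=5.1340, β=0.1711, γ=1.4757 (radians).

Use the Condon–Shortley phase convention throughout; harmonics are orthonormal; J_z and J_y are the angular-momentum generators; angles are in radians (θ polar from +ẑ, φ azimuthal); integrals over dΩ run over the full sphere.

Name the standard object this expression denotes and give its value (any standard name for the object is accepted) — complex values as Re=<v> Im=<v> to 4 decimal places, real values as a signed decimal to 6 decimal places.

This is a Wigner D-matrix element — the rotation-matrix element ⟨l m'| R(α,β,γ) |l m⟩ in the angular-momentum basis.
First d^3_{-1,1}(β=0.1711), then the phase factors e^{-i(-1)α} and e^{-i(1)γ}:
c=cos(0.171100/2)=0.996343, s=sin(0.171100/2)=0.085446; N=√[2·24·24·2]=48.000000
k∈{2,3,4} keeps every argument non-negative
  k=2: (−1)^0·48.0000/(8)·0.9963^4·0.0854^2 = +0.043168
  k=3: (−1)^1·48.0000/(6)·0.9963^2·0.0854^4 = -0.000423
  k=4: (−1)^2·48.0000/(48)·0.9963^0·0.0854^6 = +0.000000
d^3_{-1,1}(0.1711) = +0.043168 -0.000423 +0.000000 = +0.042746
Attach z-rotation phases: D = e^{-i(-1)(5.1340)}·(+0.042746)·e^{-i(1)(1.4757)} = -0.037165-0.021117i

Wigner D-matrix element, Re=-0.0372 Im=-0.0211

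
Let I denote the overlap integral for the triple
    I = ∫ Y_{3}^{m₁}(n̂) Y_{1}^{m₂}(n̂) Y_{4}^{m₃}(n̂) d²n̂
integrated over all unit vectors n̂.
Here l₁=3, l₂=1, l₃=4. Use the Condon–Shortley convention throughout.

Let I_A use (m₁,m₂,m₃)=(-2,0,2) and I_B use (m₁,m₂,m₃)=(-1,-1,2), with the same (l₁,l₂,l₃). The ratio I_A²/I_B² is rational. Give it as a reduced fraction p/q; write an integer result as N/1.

Shared (l₁,l₂,l₃)=(3,1,4): N and (l;000)² cancel in I_A²/I_B².
A: Δ = 0!·6!·2!/9! = 1/252; Racah Σ t=0..0: t=0:+1/120 = 1/120; ⇒ 3j(3 1 4; -2 0 2)² = 1/21, sgn +1
B: Δ = 0!·6!·2!/9! = 1/252; Racah Σ t=0..0: t=0:+1/96 = 1/96; ⇒ 3j(3 1 4; -1 -1 2)² = 5/84, sgn +1
I_A²/I_B² = (1/21)/(5/84) = 4/5

4/5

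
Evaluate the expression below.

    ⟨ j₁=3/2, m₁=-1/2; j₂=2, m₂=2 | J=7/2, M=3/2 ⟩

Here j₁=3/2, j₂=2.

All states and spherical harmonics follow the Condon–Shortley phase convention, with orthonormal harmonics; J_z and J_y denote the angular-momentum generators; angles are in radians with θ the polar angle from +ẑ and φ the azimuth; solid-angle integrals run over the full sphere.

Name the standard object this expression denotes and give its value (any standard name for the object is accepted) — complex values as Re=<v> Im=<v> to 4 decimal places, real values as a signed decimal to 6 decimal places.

This is a Clebsch–Gordan (vector-coupling) coefficient.
√[8·0!3!4!/8! · 1!2!4!0!5!2!] = √(2304/7)
  +(−1)^0/∏(0,0,2,4,1,0)! = 1/48  (running 1/48)
⟨..|..⟩ = √(2304/7)·(1/48) = +0.377964

Clebsch–Gordan coefficient, +√(1/7) ≈ +0.377964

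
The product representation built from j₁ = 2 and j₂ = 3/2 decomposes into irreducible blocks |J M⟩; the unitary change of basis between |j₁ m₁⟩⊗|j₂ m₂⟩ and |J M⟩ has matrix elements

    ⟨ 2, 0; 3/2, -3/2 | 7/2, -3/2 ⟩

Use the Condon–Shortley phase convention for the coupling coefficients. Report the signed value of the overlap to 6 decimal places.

j₁+j₂−J=0  J+j₁−j₂=4  J−j₁+j₂=3  j₁+j₂+J+1=8
(j₁±m₁, j₂±m₂, J±M) = (2,2,0,3,2,5)
P² = 1152/7
sum k=0..0:
  [0] +1/24 = 1/24
S = 1/24
C² = P²·S² = 2/7 ; C = +0.534522

+0.534522  (= +√(2/7))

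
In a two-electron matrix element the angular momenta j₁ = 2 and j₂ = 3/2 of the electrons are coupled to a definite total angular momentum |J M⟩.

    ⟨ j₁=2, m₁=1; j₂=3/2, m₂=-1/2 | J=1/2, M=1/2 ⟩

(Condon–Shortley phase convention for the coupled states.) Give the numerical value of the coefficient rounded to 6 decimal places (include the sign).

−√(3/10) = -0.547723

j₁+j₂−J=3  J+j₁−j₂=1  J−j₁+j₂=0  j₁+j₂+J+1=5
(j₁±m₁, j₂±m₂, J±M) = (3,1,1,2,1,0)
P² = 6/5
sum k=1..1:
  [1] −1/2 = -1/2
S = -1/2
C² = P²·S² = 3/10 ; C = -0.547723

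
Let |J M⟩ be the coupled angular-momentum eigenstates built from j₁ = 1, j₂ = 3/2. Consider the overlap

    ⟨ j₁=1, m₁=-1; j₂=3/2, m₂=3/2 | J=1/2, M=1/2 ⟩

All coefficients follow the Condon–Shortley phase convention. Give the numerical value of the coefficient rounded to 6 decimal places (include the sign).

+√(1/2) = +0.707107

√[2·2!0!1!/4! · 0!2!3!0!1!0!] = √(2)
  +(−1)^2/∏(2,0,0,1,0,0)! = 1/2  (running 1/2)
⟨..|..⟩ = √(2)·(1/2) = +0.707107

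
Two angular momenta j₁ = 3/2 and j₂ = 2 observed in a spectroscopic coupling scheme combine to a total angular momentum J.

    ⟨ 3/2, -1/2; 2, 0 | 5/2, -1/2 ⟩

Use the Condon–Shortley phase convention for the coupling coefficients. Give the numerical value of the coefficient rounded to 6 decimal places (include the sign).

−√(3/35) = -0.292770

j₁+j₂−J=1  J+j₁−j₂=2  J−j₁+j₂=3  j₁+j₂+J+1=7
(j₁±m₁, j₂±m₂, J±M) = (1,2,2,2,2,3)
P² = 48/35
sum k=0..1:
  [0] +1/4 = 1/4
  [1] −1/2 = -1/2
S = -1/4
C² = P²·S² = 3/35 ; C = -0.292770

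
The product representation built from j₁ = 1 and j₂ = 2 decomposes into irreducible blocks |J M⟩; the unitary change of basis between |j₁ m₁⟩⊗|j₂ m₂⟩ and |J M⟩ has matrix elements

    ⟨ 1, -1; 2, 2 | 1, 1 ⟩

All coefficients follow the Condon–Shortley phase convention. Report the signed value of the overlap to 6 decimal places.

+0.774597  (= +√(3/5))

triangle: 2!×0!×2!/5! = 4/120
(j±m)!: 0!×2!×4!×0!×2!×0! = 96
prefactor² = (2J+1)×Δ×N² = 48/5
  k=2: +1/(2!×0!×0!×2!×0!×0!) = 1/4
Σ = 1/4  ⇒  CG² = 48/5×(1/4)² = 3/5
CG = +√(3/5) = +0.774597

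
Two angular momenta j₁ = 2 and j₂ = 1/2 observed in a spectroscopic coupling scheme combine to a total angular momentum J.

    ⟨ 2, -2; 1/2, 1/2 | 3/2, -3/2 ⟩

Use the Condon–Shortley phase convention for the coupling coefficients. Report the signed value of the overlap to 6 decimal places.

-0.894427

√[4·1!3!0!/5! · 0!4!1!0!0!3!] = √(144/5)
  +(−1)^1/∏(1,0,3,0,0,0)! = -1/6  (running -1/6)
⟨..|..⟩ = √(144/5)·(-1/6) = -0.894427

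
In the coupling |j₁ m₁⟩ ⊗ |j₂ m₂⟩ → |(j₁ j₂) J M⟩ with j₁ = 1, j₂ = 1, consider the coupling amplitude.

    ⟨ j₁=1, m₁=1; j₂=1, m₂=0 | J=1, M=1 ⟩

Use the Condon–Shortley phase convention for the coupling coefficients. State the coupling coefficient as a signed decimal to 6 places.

+0.707107  (= +√(1/2))

√[3·1!1!1!/4! · 2!0!1!1!2!0!] = √(1/2)
  +(−1)^0/∏(0,1,0,1,1,0)! = 1  (running 1)
⟨..|..⟩ = √(1/2)·(1) = +0.707107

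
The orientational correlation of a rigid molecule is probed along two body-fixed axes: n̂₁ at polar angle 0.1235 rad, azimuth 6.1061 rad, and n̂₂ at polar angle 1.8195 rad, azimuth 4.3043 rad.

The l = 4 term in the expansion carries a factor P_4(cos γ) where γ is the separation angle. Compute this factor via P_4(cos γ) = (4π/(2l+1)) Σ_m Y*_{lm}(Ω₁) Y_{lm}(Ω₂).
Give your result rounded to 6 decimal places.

0.122166

Expand P_4 via completeness: Σ_{m} conj(Y_{4,m}) at Ω₁ times Y_{4,m} at Ω₂ —
  m=-4: Y*=0.00008 - 0.00007j  Y=-0.02403 + 0.38979j  product 0.00002 + 0.00003j
  m=-3: Y*=0.00200 - 0.00118j  Y=-0.26385 + 0.09528j  product -0.00042 + 0.00050j
  m=-2: Y*=0.02806 - 0.01038j  Y=0.12397 + 0.13184j  product 0.00485 + 0.00241j
  m=-1: Y*=0.22167 - 0.03967j  Y=-0.11538 + 0.26686j  product -0.01499 + 0.06373j
  m=+0: Y*=0.78293 + 0.00000j  Y=0.13867 + 0.00000j  product 0.10857 + 0.00000j
  m=+1: Y*=-0.22167 - 0.03967j  Y=0.11538 + 0.26686j  product -0.01499 - 0.06373j
  m=+2: Y*=0.02806 + 0.01038j  Y=0.12397 - 0.13184j  product 0.00485 - 0.00241j
  m=+3: Y*=-0.00200 - 0.00118j  Y=0.26385 + 0.09528j  product -0.00042 - 0.00050j
  m=+4: Y*=0.00008 + 0.00007j  Y=-0.02403 - 0.38979j  product 0.00002 - 0.00003j
Accumulated sum 0.08750 + 0.00000j; after 4π/(2l+1) scaling, 0.12217 + 0.00000j ⇒ P_4 = 0.122166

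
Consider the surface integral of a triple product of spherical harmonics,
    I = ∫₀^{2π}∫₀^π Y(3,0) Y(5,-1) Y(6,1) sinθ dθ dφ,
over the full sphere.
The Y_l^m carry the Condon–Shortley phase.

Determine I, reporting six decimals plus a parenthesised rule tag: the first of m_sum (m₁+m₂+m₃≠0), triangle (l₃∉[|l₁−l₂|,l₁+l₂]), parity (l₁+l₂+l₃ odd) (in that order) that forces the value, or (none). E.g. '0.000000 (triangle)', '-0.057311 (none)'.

-0.123080 (none)

Rules hold: Σm=0, L=14 even, 2≤6≤8.
N = 7·11·13 = 1001
Δ = 2!·4!·8!/15! = 1/675675
Racah Σ t=0..2: t=0:+1/8640 t=1:−1/2304 t=2:+1/8640 = -7/34560
⇒ 3j(3 5 6; 0 0 0)² = 7/429, sgn -1
Racah Σ t=0..2: t=0:+1/6912 t=1:−1/2880 t=2:+1/17280 = -1/6912
⇒ 3j(3 5 6; 0 -1 1)² = 5/429, sgn +1
4πI² = N·(3j₀)²·(3jₘ)² = 245/1287
I = -1·√(0.190365/4π) = -0.12308038
No selection rule forces the value: the integral is nonzero (none).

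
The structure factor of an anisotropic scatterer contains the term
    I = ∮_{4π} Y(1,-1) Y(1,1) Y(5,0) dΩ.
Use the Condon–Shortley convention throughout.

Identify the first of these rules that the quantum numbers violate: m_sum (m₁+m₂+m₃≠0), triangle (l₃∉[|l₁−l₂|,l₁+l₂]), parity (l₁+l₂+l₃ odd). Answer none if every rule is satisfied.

m₁+m₂+m₃ = -1 + 1 + 0 = 0  ✓
triangle: need |l₁−l₂| ≤ l₃ ≤ l₁+l₂ = [0,2]; l₃=5 is outside  ✗
parity: l₁+l₂+l₃ = 7 is odd

triangle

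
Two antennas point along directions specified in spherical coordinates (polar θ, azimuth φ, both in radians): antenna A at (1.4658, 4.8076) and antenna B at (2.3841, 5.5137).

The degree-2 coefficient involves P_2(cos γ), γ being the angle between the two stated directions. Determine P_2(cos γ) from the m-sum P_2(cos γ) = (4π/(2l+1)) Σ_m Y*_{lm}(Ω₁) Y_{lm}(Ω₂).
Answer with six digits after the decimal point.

Summing Y*_{l m}(θ₁,φ₁)·Y_{l m}(θ₂,φ₂) over m ∈ [−2, 2]; prefactor 4π/(2·2+1) = 2.513274:
  [-2]  conj(Y_{2,-2})(Ω₁) = -0.37513 - 0.07231j ; Y_{2,-2}(Ω₂) = 0.00580 + 0.18227j ; Δ = 0.01100 - 0.06879j
  [-1]  conj(Y_{2,-1})(Ω₁) = 0.00765 - 0.08016j ; Y_{2,-1}(Ω₂) = -0.27702 - 0.26834j ; Δ = -0.02363 + 0.02015j
  [+0]  conj(Y_{2,0})(Ω₁) = -0.30500 + 0.00000j ; Y_{2,0}(Ω₂) = 0.18409 + 0.00000j ; Δ = -0.05615 + 0.00000j
  [+1]  conj(Y_{2,1})(Ω₁) = -0.00765 - 0.08016j ; Y_{2,1}(Ω₂) = 0.27702 - 0.26834j ; Δ = -0.02363 - 0.02015j
  [+2]  conj(Y_{2,2})(Ω₁) = -0.37513 + 0.07231j ; Y_{2,2}(Ω₂) = 0.00580 - 0.18227j ; Δ = 0.01100 + 0.06879j
Accumulated sum -0.08140 + 0.00000j; after 4π/(2l+1) scaling, -0.20458 + 0.00000j ⇒ P_2 = -0.204577

-0.204577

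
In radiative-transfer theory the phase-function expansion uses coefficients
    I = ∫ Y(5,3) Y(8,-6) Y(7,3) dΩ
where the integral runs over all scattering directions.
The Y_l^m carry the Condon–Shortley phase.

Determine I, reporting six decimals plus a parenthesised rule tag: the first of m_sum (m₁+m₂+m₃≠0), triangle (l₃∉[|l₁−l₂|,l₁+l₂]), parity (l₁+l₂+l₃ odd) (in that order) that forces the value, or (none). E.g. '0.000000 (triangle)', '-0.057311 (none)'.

m-sum 0 ✓  L=20 even ✓  3≤7≤13 ✓
Π(2lᵢ+1) = 11×17×15 = 2805
triangle coeff Δ(5,8,7) = 1/814773960
Σ_t [1,5]: t=1:−1/87091200 t=2:+1/4976640 t=3:−1/2073600 t=4:+1/4976640 t=5:−1/87091200 = -1/9676800
(3j)²=360/46189 [(5 8 7; 0 0 0)], sign=+1
Σ_t [0,2]: t=0:+1/232243200 t=1:−1/261273600 t=2:+1/4180377600 = 1/1393459200
(3j)²=1/1292 [(5 8 7; 3 -6 3)], sign=+1
⇒ 4πI² = 1350/79781
I = (+1)√(1350/79781/(4π)) = 0.03669545
No selection rule forces the value: the integral is nonzero (none).

0.036695 (none)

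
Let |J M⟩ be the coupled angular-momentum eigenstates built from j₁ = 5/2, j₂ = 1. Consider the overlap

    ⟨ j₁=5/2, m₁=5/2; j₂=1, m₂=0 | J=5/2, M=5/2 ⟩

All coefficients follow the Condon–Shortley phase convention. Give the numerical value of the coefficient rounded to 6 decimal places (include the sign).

triangle: 1!*4!*1!/7! = 24/5040
(j±m)!: 5!*0!*1!*1!*5!*0! = 14400
prefactor² = (2J+1)*Δ*N² = 2880/7
  k=0: +1/(0!*1!*0!*1!*4!*0!) = 1/24
Σ = 1/24  ⇒  CG² = 2880/7*(1/24)² = 5/7
CG = +√(5/7) = +0.845154

+0.845154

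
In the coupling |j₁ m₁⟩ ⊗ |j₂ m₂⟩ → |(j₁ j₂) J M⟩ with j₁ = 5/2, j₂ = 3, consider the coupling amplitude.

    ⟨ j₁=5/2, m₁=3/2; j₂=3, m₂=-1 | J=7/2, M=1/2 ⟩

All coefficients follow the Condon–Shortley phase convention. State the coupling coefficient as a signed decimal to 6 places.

√[8·2!3!4!/10! · 4!1!2!4!4!3!] = √(18432/175)
  +(−1)^0/∏(0,2,1,2,2,2)! = 1/16  (running 1/16)
  +(−1)^1/∏(1,1,0,1,3,3)! = -1/36  (running 5/144)
⟨..|..⟩ = √(18432/175)·(5/144) = +0.356348

+0.356348  (= +√(8/63))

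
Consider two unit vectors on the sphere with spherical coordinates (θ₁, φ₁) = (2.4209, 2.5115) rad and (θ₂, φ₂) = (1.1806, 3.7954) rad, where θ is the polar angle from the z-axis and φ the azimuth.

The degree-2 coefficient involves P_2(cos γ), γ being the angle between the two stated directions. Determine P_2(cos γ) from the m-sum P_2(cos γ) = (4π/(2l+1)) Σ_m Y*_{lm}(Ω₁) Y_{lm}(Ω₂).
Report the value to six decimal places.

Summing Y*_{l m}(θ₁,φ₁)·Y_{l m}(θ₂,φ₂) over m ∈ [−2, 2]; prefactor 4π/(2·2+1) = 2.513274:
  term(m=-2) = (-0.046675, -0.030168)   from Y*(Ω₁)=(0.051413, -0.160163), Y(Ω₂)=(0.085952, -0.319011)
  term(m=-1) = (-0.029457, 0.099844)   from Y*(Ω₁)=(0.309489, -0.225697), Y(Ω₂)=(-0.215721, 0.165292)
  term(m=+0) = (-0.039046, 0.000000)   from Y*(Ω₁)=(0.218748, -0.000000), Y(Ω₂)=(-0.178498, 0.000000)
  term(m=+1) = (-0.029457, -0.099844)   from Y*(Ω₁)=(-0.309489, -0.225697), Y(Ω₂)=(0.215721, 0.165292)
  term(m=+2) = (-0.046675, 0.030168)   from Y*(Ω₁)=(0.051413, 0.160163), Y(Ω₂)=(0.085952, 0.319011)
Accumulated sum (-0.191311, -0.000000); after 4π/(2l+1) scaling, (-0.480816, -0.000000) ⇒ P_2 = -0.480816

-0.480816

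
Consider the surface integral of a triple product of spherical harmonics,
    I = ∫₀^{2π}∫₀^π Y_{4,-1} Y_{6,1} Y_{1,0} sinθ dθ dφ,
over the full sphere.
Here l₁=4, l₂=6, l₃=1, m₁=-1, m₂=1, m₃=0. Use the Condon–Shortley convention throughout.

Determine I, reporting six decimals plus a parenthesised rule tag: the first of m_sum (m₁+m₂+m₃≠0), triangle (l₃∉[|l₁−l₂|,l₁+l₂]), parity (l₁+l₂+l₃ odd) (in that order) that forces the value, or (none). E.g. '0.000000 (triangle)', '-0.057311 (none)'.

0.000000 (triangle)

|4−6|≤1≤4+6 violated ⇒ I = 0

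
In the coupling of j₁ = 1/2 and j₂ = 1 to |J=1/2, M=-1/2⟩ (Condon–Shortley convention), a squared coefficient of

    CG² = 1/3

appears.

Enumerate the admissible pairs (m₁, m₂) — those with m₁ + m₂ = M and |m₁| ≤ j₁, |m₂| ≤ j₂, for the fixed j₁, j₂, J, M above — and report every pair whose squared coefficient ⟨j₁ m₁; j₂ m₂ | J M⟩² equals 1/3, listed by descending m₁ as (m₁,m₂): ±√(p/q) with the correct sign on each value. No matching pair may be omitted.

(-1/2,0): −√(1/3)

Admissible pairs with m₁+m₂ = M = -1/2: (-1/2,0), (1/2,-1)
  (m₁,m₂)=(1/2,-1): CG² = 2/3, CG = +√(2/3)
  (m₁,m₂)=(-1/2,0): CG² = 1/3, CG = −√(1/3)   ← matches the target
Pairs with CG² = 1/3: (-1/2,0): −√(1/3)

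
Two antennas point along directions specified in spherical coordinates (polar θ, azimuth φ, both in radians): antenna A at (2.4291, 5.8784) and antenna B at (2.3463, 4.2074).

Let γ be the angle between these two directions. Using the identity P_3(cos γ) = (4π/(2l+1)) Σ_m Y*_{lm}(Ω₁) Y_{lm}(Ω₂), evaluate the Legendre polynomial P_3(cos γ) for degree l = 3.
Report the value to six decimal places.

Term-by-term m-sum for l=3 (normalisation 4π/7 = 1.795196):
  [-3]  conj(Y_{3,-3})(Ω₁) = +0.040672-0.109233i ; Y_{3,-3}(Ω₂) = +0.151674-0.008477i ; Δ = +0.005243-0.016913i
  [-2]  conj(Y_{3,-2})(Ω₁) = -0.227984+0.239281i ; Y_{3,-2}(Ω₂) = +0.194036+0.308930i ; Δ = -0.118158-0.024002i
  [-1]  conj(Y_{3,-1})(Ω₁) = +0.361834-0.155026i ; Y_{3,-1}(Ω₂) = -0.161948+0.292960i ; Δ = -0.013182+0.131109i
  [+0]  conj(Y_{3,0})(Ω₁) = +0.038621-0.000000i ; Y_{3,0}(Ω₂) = +0.143550+0.000000i ; Δ = +0.005544+0.000000i
  [+1]  conj(Y_{3,1})(Ω₁) = -0.361834-0.155026i ; Y_{3,1}(Ω₂) = +0.161948+0.292960i ; Δ = -0.013182-0.131109i
  [+2]  conj(Y_{3,2})(Ω₁) = -0.227984-0.239281i ; Y_{3,2}(Ω₂) = +0.194036-0.308930i ; Δ = -0.118158+0.024002i
  [+3]  conj(Y_{3,3})(Ω₁) = -0.040672-0.109233i ; Y_{3,3}(Ω₂) = -0.151674-0.008477i ; Δ = +0.005243+0.016913i
Σ over m = -0.246650+0.000000i; ×(4π/7) → -0.442785+0.000000i. Real part: -0.442785

-0.442785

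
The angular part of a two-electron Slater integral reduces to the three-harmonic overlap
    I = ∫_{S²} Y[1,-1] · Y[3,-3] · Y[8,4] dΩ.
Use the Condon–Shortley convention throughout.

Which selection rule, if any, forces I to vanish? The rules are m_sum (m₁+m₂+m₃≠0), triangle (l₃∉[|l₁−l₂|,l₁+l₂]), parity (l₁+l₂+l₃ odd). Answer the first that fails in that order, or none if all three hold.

triangle

Σmᵢ = 0  ✓
l₃∈[|l₁−l₂|,l₁+l₂]=[2,4] required, l₃=8 fails  ✗
Σlᵢ = 12 ⇒ even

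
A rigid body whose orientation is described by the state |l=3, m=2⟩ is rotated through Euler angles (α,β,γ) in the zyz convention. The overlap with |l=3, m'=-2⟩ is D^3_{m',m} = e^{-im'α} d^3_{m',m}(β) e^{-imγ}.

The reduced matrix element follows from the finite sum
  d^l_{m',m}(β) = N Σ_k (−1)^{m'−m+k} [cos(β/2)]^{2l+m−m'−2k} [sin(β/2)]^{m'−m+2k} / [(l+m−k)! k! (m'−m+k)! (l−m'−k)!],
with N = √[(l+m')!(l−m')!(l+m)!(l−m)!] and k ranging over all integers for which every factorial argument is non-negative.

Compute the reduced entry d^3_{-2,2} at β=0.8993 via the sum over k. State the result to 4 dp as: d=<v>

d^3_{-2,2}(β=0.8993) via the finite sum:
With c≡cos(β/2)=0.900599 and s≡sin(β/2)=0.434650, N=[1·120·120·1]^{1/2}=120.000000
Admissible k: 4..5 (factorial args all ≥0)
  k=4: (−1)^0·120.0000/(24)·0.9006^2·0.4347^4 = +0.144742
  k=5: (−1)^1·120.0000/(120)·0.9006^0·0.4347^6 = -0.006743
d^3_{-2,2}(0.8993) = +0.144742 -0.006743 = +0.137999

d=0.1380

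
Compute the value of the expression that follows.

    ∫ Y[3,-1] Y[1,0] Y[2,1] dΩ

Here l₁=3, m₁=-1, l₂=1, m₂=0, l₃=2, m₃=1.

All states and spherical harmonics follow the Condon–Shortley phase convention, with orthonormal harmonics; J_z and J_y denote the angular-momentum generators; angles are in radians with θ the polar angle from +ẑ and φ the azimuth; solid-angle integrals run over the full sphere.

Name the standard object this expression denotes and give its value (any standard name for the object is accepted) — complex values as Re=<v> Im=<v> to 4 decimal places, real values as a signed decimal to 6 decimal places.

Gaunt coefficient, -0.233597

This is a Gaunt coefficient — the integral of a triple product of spherical harmonics over the sphere.
m-sum 0 ✓  L=6 even ✓  2≤2≤4 ✓
Π(2lᵢ+1) = 7×3×5 = 105
triangle coeff Δ(3,1,2) = 1/105
Σ_t [1,1]: t=1:−1/4 = -1/4
(3j)²=3/35 [(3 1 2; 0 0 0)], sign=-1
Σ_t [1,1]: t=1:−1/6 = -1/6
(3j)²=8/105 [(3 1 2; -1 0 1)], sign=+1
⇒ 4πI² = 24/35
I = (-1)√(24/35/(4π)) = -0.23359668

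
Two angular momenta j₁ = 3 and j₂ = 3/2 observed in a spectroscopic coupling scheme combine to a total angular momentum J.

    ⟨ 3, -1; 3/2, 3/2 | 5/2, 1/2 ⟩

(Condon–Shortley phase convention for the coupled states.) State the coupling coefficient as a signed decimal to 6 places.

+0.621059  (= +√(27/70))

j₁+j₂−J=2  J+j₁−j₂=4  J−j₁+j₂=1  j₁+j₂+J+1=8
(j₁±m₁, j₂±m₂, J±M) = (2,4,3,0,3,2)
P² = 864/35
sum k=2..2:
  [2] +1/8 = 1/8
S = 1/8
C² = P²·S² = 27/70 ; C = +0.621059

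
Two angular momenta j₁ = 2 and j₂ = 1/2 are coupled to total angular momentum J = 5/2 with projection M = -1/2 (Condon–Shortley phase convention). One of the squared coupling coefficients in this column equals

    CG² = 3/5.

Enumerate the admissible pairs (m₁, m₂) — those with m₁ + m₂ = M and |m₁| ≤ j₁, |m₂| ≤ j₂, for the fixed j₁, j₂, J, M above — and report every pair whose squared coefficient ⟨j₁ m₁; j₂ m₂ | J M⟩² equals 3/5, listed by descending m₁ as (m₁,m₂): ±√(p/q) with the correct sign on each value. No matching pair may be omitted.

(0,-1/2): +√(3/5)

Admissible pairs with m₁+m₂ = M = -1/2: (-1,1/2), (0,-1/2)
  (m₁,m₂)=(0,-1/2): CG² = 3/5, CG = +√(3/5)   ← matches the target
  (m₁,m₂)=(-1,1/2): CG² = 2/5, CG = +√(2/5)
Pairs with CG² = 3/5: (0,-1/2): +√(3/5)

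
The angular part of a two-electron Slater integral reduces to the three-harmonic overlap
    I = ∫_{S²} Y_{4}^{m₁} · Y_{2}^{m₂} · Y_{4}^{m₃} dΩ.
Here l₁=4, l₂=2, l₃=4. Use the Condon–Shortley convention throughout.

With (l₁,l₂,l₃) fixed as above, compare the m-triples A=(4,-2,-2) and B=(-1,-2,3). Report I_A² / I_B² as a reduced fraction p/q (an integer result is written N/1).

Shared (l₁,l₂,l₃)=(4,2,4): N and (l;000)² cancel in I_A²/I_B².
A: Δ = 2!·6!·2!/11! = 1/13860; Racah Σ t=0..0: t=0:+1/2880 = 1/2880; ⇒ 3j(4 2 4; 4 -2 -2)² = 2/165, sgn +1
B: Δ = 2!·6!·2!/11! = 1/13860; Racah Σ t=0..0: t=0:+1/480 = 1/480; ⇒ 3j(4 2 4; -1 -2 3)² = 3/110, sgn -1
I_A²/I_B² = (2/165)/(3/110) = 4/9

4/9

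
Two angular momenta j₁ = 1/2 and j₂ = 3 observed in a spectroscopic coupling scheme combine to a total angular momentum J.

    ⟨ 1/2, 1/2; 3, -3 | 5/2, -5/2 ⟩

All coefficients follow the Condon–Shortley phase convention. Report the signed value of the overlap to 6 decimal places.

triangle: 1!·0!·5!/7! = 120/5040
(j±m)!: 1!·0!·0!·6!·0!·5! = 86400
prefactor² = (2J+1)·Δ·N² = 86400/7
  k=0: +1/(0!·1!·0!·0!·0!·5!) = 1/120
Σ = 1/120  ⇒  CG² = 86400/7·(1/120)² = 6/7
CG = +√(6/7) = +0.925820

+0.925820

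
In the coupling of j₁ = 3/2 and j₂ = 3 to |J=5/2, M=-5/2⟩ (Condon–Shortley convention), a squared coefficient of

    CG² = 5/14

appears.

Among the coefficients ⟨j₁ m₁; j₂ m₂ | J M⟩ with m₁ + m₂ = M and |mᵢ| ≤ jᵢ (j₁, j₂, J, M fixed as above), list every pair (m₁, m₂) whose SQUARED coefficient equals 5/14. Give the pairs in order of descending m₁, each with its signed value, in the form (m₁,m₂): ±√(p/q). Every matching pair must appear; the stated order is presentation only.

(-1/2,-2): −√(5/14)

Admissible pairs with m₁+m₂ = M = -5/2: (-3/2,-1), (-1/2,-2), (1/2,-3)
  (m₁,m₂)=(1/2,-3): CG² = 15/28, CG = +√(15/28)
  (m₁,m₂)=(-1/2,-2): CG² = 5/14, CG = −√(5/14)   ← matches the target
  (m₁,m₂)=(-3/2,-1): CG² = 3/28, CG = +√(3/28)
Pairs with CG² = 5/14: (-1/2,-2): −√(5/14)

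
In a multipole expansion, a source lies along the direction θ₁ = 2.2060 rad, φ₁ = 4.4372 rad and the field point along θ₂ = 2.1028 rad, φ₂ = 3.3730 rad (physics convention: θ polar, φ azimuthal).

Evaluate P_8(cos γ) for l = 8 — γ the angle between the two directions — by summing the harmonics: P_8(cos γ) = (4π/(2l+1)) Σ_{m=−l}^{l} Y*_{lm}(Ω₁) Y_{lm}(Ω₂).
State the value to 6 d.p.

Term-by-term m-sum for l=8 (normalisation 4π/17 = 0.739198):
  [-8]  conj(Y_{8,-8})(Ω₁) = (-0.053576, -0.073371) ; Y_{8,-8}(Ω₂) = (-0.043407, -0.150689) ; Δ = (-0.008731, 0.011258)
  [-7]  conj(Y_{8,-7})(Ω₁) = (-0.251115, 0.093240) ; Y_{8,-7}(Ω₂) = (-0.018105, -0.368771) ; Δ = (0.038931, 0.090916)
  [-6]  conj(Y_{8,-6})(Ω₁) = (0.035177, 0.436926) ; Y_{8,-6}(Ω₂) = (0.079966, -0.433655) ; Δ = (0.192288, 0.019685)
  [-5]  conj(Y_{8,-5})(Ω₁) = (0.364851, 0.072005) ; Y_{8,-5}(Ω₂) = (0.067772, -0.154341) ; Δ = (0.035840, -0.051431)
  [-4]  conj(Y_{8,-4})(Ω₁) = (-0.006251, 0.012304) ; Y_{8,-4}(Ω₂) = (-0.155572, 0.206711) ; Δ = (-0.001571, -0.003206)
  [-3]  conj(Y_{8,-3})(Ω₁) = (0.262162, 0.241903) ; Y_{8,-3}(Ω₂) = (-0.241479, 0.201022) ; Δ = (-0.111934, -0.005714)
  [-2]  conj(Y_{8,-2})(Ω₁) = (0.154302, -0.094683) ; Y_{8,-2}(Ω₂) = (0.098503, -0.049149) ; Δ = (0.010546, -0.016910)
  [-1]  conj(Y_{8,-1})(Ω₁) = (0.076784, 0.271943) ; Y_{8,-1}(Ω₂) = (0.327112, -0.077077) ; Δ = (0.046077, 0.083037)
  [+0]  conj(Y_{8,0})(Ω₁) = (0.227598, -0.000000) ; Y_{8,0}(Ω₂) = (-0.061918, 0.000000) ; Δ = (-0.014093, 0.000000)
  [+1]  conj(Y_{8,1})(Ω₁) = (-0.076784, 0.271943) ; Y_{8,1}(Ω₂) = (-0.327112, -0.077077) ; Δ = (0.046077, -0.083037)
  [+2]  conj(Y_{8,2})(Ω₁) = (0.154302, 0.094683) ; Y_{8,2}(Ω₂) = (0.098503, 0.049149) ; Δ = (0.010546, 0.016910)
  [+3]  conj(Y_{8,3})(Ω₁) = (-0.262162, 0.241903) ; Y_{8,3}(Ω₂) = (0.241479, 0.201022) ; Δ = (-0.111934, 0.005714)
  [+4]  conj(Y_{8,4})(Ω₁) = (-0.006251, -0.012304) ; Y_{8,4}(Ω₂) = (-0.155572, -0.206711) ; Δ = (-0.001571, 0.003206)
  [+5]  conj(Y_{8,5})(Ω₁) = (-0.364851, 0.072005) ; Y_{8,5}(Ω₂) = (-0.067772, -0.154341) ; Δ = (0.035840, 0.051431)
  [+6]  conj(Y_{8,6})(Ω₁) = (0.035177, -0.436926) ; Y_{8,6}(Ω₂) = (0.079966, 0.433655) ; Δ = (0.192288, -0.019685)
  [+7]  conj(Y_{8,7})(Ω₁) = (0.251115, 0.093240) ; Y_{8,7}(Ω₂) = (0.018105, -0.368771) ; Δ = (0.038931, -0.090916)
  [+8]  conj(Y_{8,8})(Ω₁) = (-0.053576, 0.073371) ; Y_{8,8}(Ω₂) = (-0.043407, 0.150689) ; Δ = (-0.008731, -0.011258)
Σ over m = (0.388799, -0.000000); ×(4π/17) → (0.287400, -0.000000). Real part: 0.287400

0.287400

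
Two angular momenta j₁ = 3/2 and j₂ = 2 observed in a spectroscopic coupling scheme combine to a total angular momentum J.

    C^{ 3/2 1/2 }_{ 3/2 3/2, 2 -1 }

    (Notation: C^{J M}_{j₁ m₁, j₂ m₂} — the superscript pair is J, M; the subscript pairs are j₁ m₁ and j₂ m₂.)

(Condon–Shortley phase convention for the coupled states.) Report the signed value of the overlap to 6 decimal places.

√[4·2!1!2!/6! · 3!0!1!3!2!1!] = √(8/5)
  +(−1)^0/∏(0,2,0,1,1,1)! = 1/2  (running 1/2)
⟨..|..⟩ = √(8/5)·(1/2) = +0.632456

+√(2/5) = +0.632456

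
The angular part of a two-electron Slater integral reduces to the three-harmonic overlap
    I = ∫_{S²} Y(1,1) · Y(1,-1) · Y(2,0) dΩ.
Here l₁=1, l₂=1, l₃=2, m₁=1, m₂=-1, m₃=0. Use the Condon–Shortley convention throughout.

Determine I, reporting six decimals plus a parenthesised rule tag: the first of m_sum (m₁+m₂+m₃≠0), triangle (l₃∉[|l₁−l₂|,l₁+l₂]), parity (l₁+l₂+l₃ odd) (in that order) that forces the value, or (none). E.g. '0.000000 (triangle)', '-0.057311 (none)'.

0.126157 (none)

Rules hold: Σm=0, L=4 even, 0≤2≤2.
N = 3·3·5 = 45
Δ = 0!·2!·2!/5! = 1/30
Racah Σ t=0..0: t=0:+1/1 = 1/1
⇒ 3j(1 1 2; 0 0 0)² = 2/15, sgn +1
Racah Σ t=0..0: t=0:+1/4 = 1/4
⇒ 3j(1 1 2; 1 -1 0)² = 1/30, sgn +1
4πI² = N·(3j₀)²·(3jₘ)² = 1/5
I = +1·√(0.2/4π) = 0.12615663
No selection rule forces the value: the integral is nonzero (none).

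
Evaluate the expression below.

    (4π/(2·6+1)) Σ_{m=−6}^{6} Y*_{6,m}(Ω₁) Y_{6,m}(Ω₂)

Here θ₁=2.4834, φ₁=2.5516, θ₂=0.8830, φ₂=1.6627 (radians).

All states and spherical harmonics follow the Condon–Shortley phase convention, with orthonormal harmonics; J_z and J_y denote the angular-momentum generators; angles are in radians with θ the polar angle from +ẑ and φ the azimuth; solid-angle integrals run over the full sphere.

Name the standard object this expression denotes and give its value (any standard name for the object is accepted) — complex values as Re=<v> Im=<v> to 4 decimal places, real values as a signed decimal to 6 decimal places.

Legendre polynomial (addition theorem), -0.071752

This sum is the spherical-harmonic addition theorem: it equals the Legendre polynomial P_l(cos γ) of the angle γ between the two directions.
Expand P_6 via completeness: Σ_{m} conj(Y_{6,m}) at Ω₁ times Y_{6,m} at Ω₂ —
  [-6]  conj(Y_{6,-6})(Ω₁) = -0.023323+0.009816i ; Y_{6,-6}(Ω₂) = -0.087546+0.053846i ; Δ = +0.001513-0.002115i
  [-5]  conj(Y_{6,-5})(Ω₁) = -0.111294-0.021592i ; Y_{6,-5}(Ω₂) = -0.129745-0.262191i ; Δ = +0.008779+0.031982i
  [-4]  conj(Y_{6,-4})(Ω₁) = -0.208607-0.207038i ; Y_{6,-4}(Ω₂) = +0.407373-0.156888i ; Δ = -0.117463-0.051614i
  [-3]  conj(Y_{6,-3})(Ω₁) = -0.090644-0.449048i ; Y_{6,-3}(Ω₂) = +0.074419+0.263044i ; Δ = +0.111374-0.057261i
  [-2]  conj(Y_{6,-2})(Ω₁) = +0.123489-0.299728i ; Y_{6,-2}(Ω₂) = +0.170965-0.031783i ; Δ = +0.011586-0.055168i
  [-1]  conj(Y_{6,-1})(Ω₁) = -0.140795+0.094268i ; Y_{6,-1}(Ω₂) = +0.032094+0.348228i ; Δ = -0.037346-0.046003i
  [+0]  conj(Y_{6,0})(Ω₁) = -0.383985-0.000000i ; Y_{6,0}(Ω₂) = +0.081031+0.000000i ; Δ = -0.031115-0.000000i
  [+1]  conj(Y_{6,1})(Ω₁) = +0.140795+0.094268i ; Y_{6,1}(Ω₂) = -0.032094+0.348228i ; Δ = -0.037346+0.046003i
  [+2]  conj(Y_{6,2})(Ω₁) = +0.123489+0.299728i ; Y_{6,2}(Ω₂) = +0.170965+0.031783i ; Δ = +0.011586+0.055168i
  [+3]  conj(Y_{6,3})(Ω₁) = +0.090644-0.449048i ; Y_{6,3}(Ω₂) = -0.074419+0.263044i ; Δ = +0.111374+0.057261i
  [+4]  conj(Y_{6,4})(Ω₁) = -0.208607+0.207038i ; Y_{6,4}(Ω₂) = +0.407373+0.156888i ; Δ = -0.117463+0.051614i
  [+5]  conj(Y_{6,5})(Ω₁) = +0.111294-0.021592i ; Y_{6,5}(Ω₂) = +0.129745-0.262191i ; Δ = +0.008779-0.031982i
  [+6]  conj(Y_{6,6})(Ω₁) = -0.023323-0.009816i ; Y_{6,6}(Ω₂) = -0.087546-0.053846i ; Δ = +0.001513+0.002115i
Σ over m = -0.074228+0.000000i; ×(4π/13) → -0.071752+0.000000i. Real part: -0.071752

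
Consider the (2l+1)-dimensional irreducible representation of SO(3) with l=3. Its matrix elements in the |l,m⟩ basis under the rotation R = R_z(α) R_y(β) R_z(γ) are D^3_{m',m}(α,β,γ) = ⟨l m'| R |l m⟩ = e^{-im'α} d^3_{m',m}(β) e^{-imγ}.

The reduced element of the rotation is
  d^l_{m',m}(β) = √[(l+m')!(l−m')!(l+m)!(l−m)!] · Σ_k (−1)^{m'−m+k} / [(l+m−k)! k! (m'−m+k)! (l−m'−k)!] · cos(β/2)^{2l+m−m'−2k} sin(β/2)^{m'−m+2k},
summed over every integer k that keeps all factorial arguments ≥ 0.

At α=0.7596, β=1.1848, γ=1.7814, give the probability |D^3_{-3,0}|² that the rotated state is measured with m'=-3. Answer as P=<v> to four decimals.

P=0.1976

Split into d^3_{-3,0}(β=1.1848) × two z-phases.
With c≡cos(β/2)=0.829603 and s≡sin(β/2)=0.558354, N=[1·720·6·6]^{1/2}=160.996894
Admissible k: 3..3 (factorial args all ≥0)
  k=3: (−1)^0·160.9969/(36)·0.8296^3·0.5584^3 = +0.444482
d^3_{-3,0}(1.1848) = +0.444482
|D^3_{-3,0}|² = |d^3_{-3,0}(β)|² = (+0.444482)² = 0.197564 (the z-rotation phases have unit modulus)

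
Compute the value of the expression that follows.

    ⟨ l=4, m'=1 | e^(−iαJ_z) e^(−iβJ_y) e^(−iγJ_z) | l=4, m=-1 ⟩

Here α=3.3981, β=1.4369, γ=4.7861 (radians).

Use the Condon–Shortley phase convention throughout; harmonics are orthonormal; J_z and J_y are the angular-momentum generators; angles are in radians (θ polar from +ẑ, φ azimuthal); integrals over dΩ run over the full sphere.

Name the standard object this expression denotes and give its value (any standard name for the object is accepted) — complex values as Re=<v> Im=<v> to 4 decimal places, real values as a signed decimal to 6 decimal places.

This is a Wigner D-matrix element — the rotation-matrix element ⟨l m'| R(α,β,γ) |l m⟩ in the angular-momentum basis.
D^4_{1,-1}(3.3981,1.4369,4.7861) = e^{-i·1·3.3981}·d^4_{1,-1}(1.4369)·e^{-i·-1·4.7861}. Compute d first:
Half-angle: c=0.752827, s=0.658219. N=√(120·6·6·120)=720.000000
k: max(0,(-1)−(1))=0 … min(4+(-1),4−(1))=3
  k=0: (−1)^2·720.0000/(72)·0.7528^6·0.6582^2 = +0.788698
  k=1: (−1)^3·720.0000/(24)·0.7528^4·0.6582^4 = -1.808765
  k=2: (−1)^4·720.0000/(48)·0.7528^2·0.6582^6 = +0.691357
  k=3: (−1)^5·720.0000/(720)·0.7528^0·0.6582^8 = -0.035234
d^4_{1,-1}(1.4369) = +0.788698 -1.808765 +0.691357 -0.035234 = -0.363944
Attach z-rotation phases: D = e^{-i(1)(3.3981)}·(-0.363944)·e^{-i(-1)(4.7861)} = -0.066158-0.357881i

Wigner D-matrix element, Re=-0.0662 Im=-0.3579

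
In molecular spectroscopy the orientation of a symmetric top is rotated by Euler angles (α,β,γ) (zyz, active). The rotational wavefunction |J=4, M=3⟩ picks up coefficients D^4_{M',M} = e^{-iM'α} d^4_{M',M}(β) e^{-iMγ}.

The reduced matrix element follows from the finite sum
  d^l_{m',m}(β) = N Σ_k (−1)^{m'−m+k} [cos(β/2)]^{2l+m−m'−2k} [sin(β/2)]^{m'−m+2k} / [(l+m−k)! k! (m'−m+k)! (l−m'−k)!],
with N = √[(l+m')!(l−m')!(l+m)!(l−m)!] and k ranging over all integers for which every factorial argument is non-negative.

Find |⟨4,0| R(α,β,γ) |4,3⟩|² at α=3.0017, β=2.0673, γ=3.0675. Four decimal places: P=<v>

Split into d^4_{0,3}(β=2.0673) × two z-phases.
Half-angle: c=0.511686, s=0.859172. N=√(24·24·5040·1)=1703.830978
Admissible k: 3..4 (factorial args all ≥0)
  k=3: (−1)^0·1703.8310/(144)·0.5117^5·0.8592^3 = +0.263223
  k=4: (−1)^1·1703.8310/(144)·0.5117^3·0.8592^5 = -0.742125
d^4_{0,3}(2.0673) = +0.263223 -0.742125 = -0.478902
|D^4_{0,3}|² = |d^4_{0,3}(β)|² = (-0.478902)² = 0.229347 (the z-rotation phases have unit modulus)

P=0.2293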